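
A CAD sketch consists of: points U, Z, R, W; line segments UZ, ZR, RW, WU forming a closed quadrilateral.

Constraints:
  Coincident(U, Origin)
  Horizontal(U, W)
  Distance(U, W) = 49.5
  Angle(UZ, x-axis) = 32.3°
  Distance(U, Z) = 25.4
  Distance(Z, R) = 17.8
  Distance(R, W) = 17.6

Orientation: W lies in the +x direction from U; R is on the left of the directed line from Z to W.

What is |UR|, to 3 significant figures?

41.8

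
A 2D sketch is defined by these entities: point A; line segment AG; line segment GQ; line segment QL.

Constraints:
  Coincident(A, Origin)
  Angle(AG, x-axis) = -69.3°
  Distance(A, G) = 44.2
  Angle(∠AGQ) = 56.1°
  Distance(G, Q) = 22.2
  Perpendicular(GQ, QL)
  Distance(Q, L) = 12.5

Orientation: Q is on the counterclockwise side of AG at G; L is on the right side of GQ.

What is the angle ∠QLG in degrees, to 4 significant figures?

60.62°

A is at the origin; AG runs at -69.3° with length 44.2, so G = 44.2·(cos -69.3°, sin -69.3°) = (15.62, -41.35). ∠AGQ = 56.1°, so GQ runs at -69.3° + (180° − 56.1°) = 54.60° from the x-axis; with |GQ| = 22.2, Q = G + 22.2·(cos 54.60°, sin 54.60°) = (28.48, -23.25). GQ ⟂ QL; with |QL| = 12.5 on the right of GQ, L = Q + 12.5·(0.8151, -0.5793) = (38.67, -30.49). Then cos ∠QLG = LQ·LG / (|LQ||LG|), giving 60.62°.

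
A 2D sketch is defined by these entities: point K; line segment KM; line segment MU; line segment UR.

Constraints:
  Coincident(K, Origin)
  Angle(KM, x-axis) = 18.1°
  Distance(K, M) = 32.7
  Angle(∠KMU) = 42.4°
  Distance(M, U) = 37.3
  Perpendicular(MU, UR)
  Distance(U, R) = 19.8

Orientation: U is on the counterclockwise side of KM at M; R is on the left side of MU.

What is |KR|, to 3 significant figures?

13.3

K is at the origin; KM runs at 18.1° with length 32.7, so M = 32.7·(cos 18.1°, sin 18.1°) = (31.1, 10.2). ∠KMU = 42.4°, so MU runs at 18.1° + (180° − 42.4°) = 156° from the x-axis; with |MU| = 37.3, U = M + 37.3·(cos 156°, sin 156°) = (-2.91, 25.5). MU is perpendicular to UR; with |UR| = 19.8 on the left of MU, R = U + 19.8·(-0.412, -0.911) = (-11.1, 7.46). Then |KR| = |R − K| = 13.3.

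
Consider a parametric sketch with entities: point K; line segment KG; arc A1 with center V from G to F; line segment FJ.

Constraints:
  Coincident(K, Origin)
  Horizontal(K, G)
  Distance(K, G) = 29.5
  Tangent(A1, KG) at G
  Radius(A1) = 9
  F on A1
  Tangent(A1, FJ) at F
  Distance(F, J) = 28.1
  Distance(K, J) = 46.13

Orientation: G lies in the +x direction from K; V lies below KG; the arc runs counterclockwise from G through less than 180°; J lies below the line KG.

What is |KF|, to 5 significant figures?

23.228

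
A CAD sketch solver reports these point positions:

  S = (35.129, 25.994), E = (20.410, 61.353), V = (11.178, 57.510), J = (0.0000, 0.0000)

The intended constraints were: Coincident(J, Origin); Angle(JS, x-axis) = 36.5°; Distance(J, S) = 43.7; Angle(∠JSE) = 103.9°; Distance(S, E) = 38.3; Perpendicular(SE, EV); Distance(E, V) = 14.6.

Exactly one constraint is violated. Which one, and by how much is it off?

Distance(E, V) = 14.6 — off by 4.60.

J = (0.00, 0.00) ✓; JS at 36.50° ✓; |JS| = 43.70 ✓; ∠JSE = 103.9° ✓; |SE| = 38.30 ✓; ∠(SE, EV) = 90.00° ✓; |EV| = 10.00 ✗.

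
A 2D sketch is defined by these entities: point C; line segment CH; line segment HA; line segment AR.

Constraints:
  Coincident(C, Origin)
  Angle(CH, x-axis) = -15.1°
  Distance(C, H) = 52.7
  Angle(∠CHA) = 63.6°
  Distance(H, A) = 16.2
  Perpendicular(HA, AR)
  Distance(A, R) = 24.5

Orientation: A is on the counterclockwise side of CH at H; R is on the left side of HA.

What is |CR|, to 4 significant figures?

23.83

C is at the origin; CH runs at -15.1° with length 52.7, so H = 52.7·(cos -15.1°, sin -15.1°) = (50.88, -13.73). ∠CHA = 63.6°, so HA runs at -15.1° + (180° − 63.6°) = 101.3° from the x-axis; with |HA| = 16.2, A = H + 16.2·(cos 101.3°, sin 101.3°) = (47.71, 2.157). HA ⟂ AR; with |AR| = 24.5 on the left of HA, R = A + 24.5·(-0.9806, -0.1959) = (23.68, -2.643). Then |CR| = |R − C| = 23.83.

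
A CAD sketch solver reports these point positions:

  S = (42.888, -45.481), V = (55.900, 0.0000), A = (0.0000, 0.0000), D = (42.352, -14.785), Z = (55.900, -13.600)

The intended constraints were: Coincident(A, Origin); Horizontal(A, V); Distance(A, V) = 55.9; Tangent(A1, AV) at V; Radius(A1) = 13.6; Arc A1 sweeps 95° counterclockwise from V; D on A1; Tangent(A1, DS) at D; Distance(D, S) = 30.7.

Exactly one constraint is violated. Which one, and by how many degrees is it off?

Tangent(A1, DS) at D — off by 4.00°.

A = (0.00, 0.00) ✓; A.y = 0.00, V.y = 0.00 ✓; |AV| = 55.90 ✓; ∠(ZV, VA) = 90.00° ✓; |ZV| = 13.60 ✓; bearing(Z→D) − bearing(Z→V) = 95.00° ✓; |ZD| = 13.60 ✓; ∠(ZD, DS) = 94.00° ✗; |DS| = 30.70 ✓.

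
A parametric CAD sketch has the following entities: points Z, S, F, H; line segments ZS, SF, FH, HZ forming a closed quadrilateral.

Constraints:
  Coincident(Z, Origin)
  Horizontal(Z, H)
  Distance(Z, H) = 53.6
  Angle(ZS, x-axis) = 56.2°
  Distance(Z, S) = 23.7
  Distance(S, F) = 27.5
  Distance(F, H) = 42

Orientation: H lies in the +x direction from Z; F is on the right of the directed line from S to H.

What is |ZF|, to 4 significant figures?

14.59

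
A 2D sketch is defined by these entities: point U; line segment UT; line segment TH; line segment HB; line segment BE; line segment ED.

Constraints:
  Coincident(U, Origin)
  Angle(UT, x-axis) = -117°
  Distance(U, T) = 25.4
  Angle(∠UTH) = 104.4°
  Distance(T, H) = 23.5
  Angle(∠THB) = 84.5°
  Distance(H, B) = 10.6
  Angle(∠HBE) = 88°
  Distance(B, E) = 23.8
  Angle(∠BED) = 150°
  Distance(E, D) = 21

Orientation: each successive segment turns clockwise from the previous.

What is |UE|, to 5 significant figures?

17.929

U is at the origin; UT runs at -117.0° with length 25.4, so T = (-11.531, -22.632). ∠UTH = 104.4° gives TH at 167.40° from the x-axis; with |TH| = 23.5, H = (-34.465, -17.505). ∠THB = 84.5° gives HB at 71.900° from the x-axis; with |HB| = 10.6, B = (-31.172, -7.4297). ∠HBE = 88.0° gives BE at -20.100° from the x-axis; with |BE| = 23.8, E = (-8.8218, -15.609). Then |UE| = |E − U| = 17.929.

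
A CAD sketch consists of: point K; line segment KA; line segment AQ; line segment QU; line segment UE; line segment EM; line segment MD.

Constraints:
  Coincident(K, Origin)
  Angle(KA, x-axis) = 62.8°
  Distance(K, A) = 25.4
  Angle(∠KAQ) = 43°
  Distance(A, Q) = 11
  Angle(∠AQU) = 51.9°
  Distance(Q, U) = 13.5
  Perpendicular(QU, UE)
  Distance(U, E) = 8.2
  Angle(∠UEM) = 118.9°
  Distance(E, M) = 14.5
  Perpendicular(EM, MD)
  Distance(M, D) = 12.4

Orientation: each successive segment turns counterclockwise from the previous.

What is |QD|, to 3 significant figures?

6.77

K is at the origin; KA runs at 62.8° with length 25.4, so A = (11.6, 22.6). ∠KAQ = 43.0° gives AQ at -160° from the x-axis; with |AQ| = 11.0, Q = (1.26, 18.9). ∠AQU = 51.9° gives QU at -32.1° from the x-axis; with |QU| = 13.5, U = (12.7, 11.7). The perpendicularity gives UE at right angles to QU, so UE runs at 57.9°; with |UE| = 8.2, E = (17.1, 18.6). ∠UEM = 118.9° gives EM at 119° from the x-axis; with |EM| = 14.5, M = (10.0, 31.3). EM ⟂ MD, so MD runs at -151°; with |MD| = 12.4, D = (-0.821, 25.3). Then |QD| = |D − Q| = 6.77.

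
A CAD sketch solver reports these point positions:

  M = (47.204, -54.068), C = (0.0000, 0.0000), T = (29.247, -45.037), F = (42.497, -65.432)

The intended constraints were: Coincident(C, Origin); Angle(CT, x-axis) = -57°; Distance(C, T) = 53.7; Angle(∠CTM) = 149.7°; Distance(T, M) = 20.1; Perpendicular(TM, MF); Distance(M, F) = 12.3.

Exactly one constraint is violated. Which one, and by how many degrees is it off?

Perpendicular(TM, MF) — off by 4.20°.

C = (0.00, 0.00) ✓; CT at -57.00° ✓; |CT| = 53.70 ✓; ∠CTM = 149.7° ✓; |TM| = 20.10 ✓; ∠(TM, MF) = 85.80° ✗; |MF| = 12.30 ✓.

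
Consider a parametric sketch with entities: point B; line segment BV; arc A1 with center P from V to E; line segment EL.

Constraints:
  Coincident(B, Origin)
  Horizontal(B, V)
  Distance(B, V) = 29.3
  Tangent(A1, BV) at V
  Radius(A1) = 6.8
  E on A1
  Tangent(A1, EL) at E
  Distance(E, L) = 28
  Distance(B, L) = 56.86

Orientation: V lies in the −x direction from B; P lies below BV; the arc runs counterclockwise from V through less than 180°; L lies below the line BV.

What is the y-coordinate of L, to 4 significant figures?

-26.55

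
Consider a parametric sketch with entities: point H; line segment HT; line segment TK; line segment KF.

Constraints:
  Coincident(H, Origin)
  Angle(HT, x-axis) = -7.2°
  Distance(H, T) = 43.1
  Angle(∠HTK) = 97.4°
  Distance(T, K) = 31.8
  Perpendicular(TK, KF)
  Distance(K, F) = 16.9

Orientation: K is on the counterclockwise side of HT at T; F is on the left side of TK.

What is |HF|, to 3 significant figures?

45.4

H is at the origin; HT runs at -7.2° with length 43.1, so T = 43.1·(cos -7.2°, sin -7.2°) = (42.8, -5.40). ∠HTK = 97.4°, so TK runs at -7.2° + (180° − 97.4°) = 75.4° from the x-axis; with |TK| = 31.8, K = T + 31.8·(cos 75.4°, sin 75.4°) = (50.8, 25.4). The perpendicularity gives KF at right angles to TK; with |KF| = 16.9 on the left of TK, F = K + 16.9·(-0.968, 0.252) = (34.4, 29.6). Then |HF| = |F − H| = 45.4.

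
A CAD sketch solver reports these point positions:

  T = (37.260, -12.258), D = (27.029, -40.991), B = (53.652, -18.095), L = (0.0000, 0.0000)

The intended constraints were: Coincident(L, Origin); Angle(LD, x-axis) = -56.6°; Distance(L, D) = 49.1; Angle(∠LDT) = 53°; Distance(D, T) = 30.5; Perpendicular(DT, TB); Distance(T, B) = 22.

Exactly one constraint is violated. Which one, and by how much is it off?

Distance(T, B) = 22 — off by 4.60.

L = (0.00, 0.00) ✓; LD at -56.60° ✓; |LD| = 49.10 ✓; ∠LDT = 53.00° ✓; |DT| = 30.50 ✓; ∠(DT, TB) = 90.00° ✓; |TB| = 17.40 ✗.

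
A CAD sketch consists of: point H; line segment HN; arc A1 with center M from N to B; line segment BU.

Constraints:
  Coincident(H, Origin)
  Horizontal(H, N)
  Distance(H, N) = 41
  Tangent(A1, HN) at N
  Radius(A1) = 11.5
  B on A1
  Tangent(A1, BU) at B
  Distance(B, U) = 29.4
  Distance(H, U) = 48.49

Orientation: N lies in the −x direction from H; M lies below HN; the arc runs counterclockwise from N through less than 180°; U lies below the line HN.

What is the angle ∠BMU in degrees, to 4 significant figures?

68.64°

H is at the origin; HN is horizontal with |HN| = 41.0 and N on the −x side, so N = (-41.00, 0.000). Since A1 is tangent to HN there, MN ⟂ HN, so M = N + (0, -11.5) = (-41.00, -11.50). Since MB ⟂ BU (tangency), |MU| = √(11.5² + 29.4²) = 31.57 regardless of where B sits on A1. So U lies on both circle(H, 48.49) and circle(M, 31.57); the below-HN intersection is U = (-27.41, -40.00). B is the foot of the tangent from U: B = (-48.86, -19.89).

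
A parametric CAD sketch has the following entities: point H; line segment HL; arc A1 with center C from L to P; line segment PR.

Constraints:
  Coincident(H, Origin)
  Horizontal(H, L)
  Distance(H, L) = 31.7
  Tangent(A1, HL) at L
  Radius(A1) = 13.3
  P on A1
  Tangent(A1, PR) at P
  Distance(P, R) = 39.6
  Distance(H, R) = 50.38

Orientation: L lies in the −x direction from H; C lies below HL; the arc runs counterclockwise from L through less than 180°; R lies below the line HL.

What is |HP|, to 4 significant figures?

46.67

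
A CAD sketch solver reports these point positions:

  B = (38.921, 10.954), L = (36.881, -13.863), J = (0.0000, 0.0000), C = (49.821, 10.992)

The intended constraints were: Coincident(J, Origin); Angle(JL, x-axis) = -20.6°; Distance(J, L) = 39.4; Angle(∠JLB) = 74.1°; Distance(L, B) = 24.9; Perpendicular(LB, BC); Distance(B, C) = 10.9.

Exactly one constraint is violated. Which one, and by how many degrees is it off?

Perpendicular(LB, BC) — off by 4.90°.

J = (0.00, 0.00) ✓; JL at -20.60° ✓; |JL| = 39.40 ✓; ∠JLB = 74.10° ✓; |LB| = 24.90 ✓; ∠(LB, BC) = 85.10° ✗; |BC| = 10.90 ✓.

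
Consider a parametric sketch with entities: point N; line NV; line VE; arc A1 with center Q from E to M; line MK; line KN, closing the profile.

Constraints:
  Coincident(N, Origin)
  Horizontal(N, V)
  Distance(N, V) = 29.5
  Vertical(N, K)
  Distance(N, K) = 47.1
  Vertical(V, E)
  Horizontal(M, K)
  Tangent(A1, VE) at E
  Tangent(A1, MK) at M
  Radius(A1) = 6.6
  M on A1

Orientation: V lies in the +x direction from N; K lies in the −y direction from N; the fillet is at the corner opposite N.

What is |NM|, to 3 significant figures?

52.4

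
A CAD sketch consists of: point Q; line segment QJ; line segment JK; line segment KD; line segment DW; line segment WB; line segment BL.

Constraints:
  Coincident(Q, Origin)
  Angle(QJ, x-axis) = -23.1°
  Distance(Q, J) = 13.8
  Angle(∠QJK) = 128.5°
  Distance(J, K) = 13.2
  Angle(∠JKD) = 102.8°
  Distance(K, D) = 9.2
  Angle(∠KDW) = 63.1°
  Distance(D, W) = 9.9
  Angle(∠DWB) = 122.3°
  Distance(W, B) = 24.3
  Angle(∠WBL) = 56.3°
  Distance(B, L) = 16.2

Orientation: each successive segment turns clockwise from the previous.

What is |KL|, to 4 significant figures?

12.20

∠DWB = 122.3° gives WB at 33.60° from the x-axis; with |WB| = 24.3, B = (28.11, 0.8571). ∠WBL = 56.3° gives BL at -90.10° from the x-axis; with |BL| = 16.2, L = (28.08, -15.34). Then |KL| = |L − K| = 12.20.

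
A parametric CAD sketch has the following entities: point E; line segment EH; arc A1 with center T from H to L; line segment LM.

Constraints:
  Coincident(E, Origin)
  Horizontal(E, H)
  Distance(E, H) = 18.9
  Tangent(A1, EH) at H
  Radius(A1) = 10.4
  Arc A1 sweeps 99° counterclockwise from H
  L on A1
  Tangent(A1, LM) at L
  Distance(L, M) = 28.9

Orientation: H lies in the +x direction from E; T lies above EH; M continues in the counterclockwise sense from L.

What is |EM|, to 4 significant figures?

47.47

E is at the origin; E and H share the same y with |EH| = 18.9 and H on the +x side, so H = (18.90, 0.000). Tangency of A1 to EH means the radius TH is perpendicular to EH, so T = H + (0, 10.4) = (18.90, 10.40). On A1, H sits at bearing -90° from T; a 99° counterclockwise sweep puts L at bearing 9°, so L = T + 10.4·(cos 9°, sin 9°) = (29.17, 12.03). A1 meets LM tangentially, so TL is at right angles to LM, so LM runs along (−sin 9°, cos 9°); with |LM| = 28.9, M = (24.65, 40.57). Then |EM| = |M − E| = 47.47.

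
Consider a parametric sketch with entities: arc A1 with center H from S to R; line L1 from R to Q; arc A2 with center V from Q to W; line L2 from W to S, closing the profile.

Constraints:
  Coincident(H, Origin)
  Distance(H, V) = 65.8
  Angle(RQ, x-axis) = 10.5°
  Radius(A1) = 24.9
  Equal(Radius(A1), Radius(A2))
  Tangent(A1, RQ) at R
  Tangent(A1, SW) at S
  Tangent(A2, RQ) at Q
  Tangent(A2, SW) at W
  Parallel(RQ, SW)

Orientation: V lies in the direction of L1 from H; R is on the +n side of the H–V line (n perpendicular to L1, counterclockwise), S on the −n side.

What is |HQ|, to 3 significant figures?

70.4

Tangency of A1 to both parallel lines with radius 24.9 puts R and S at H ± 24.9·n: R = (-4.54, 24.5), S = (4.54, -24.5). Equal radii place Q and W the same way about V: Q = V + 24.9·n = (60.2, 36.5), W = V − 24.9·n = (69.2, -12.5). Then |HQ| = |Q − H| = 70.4.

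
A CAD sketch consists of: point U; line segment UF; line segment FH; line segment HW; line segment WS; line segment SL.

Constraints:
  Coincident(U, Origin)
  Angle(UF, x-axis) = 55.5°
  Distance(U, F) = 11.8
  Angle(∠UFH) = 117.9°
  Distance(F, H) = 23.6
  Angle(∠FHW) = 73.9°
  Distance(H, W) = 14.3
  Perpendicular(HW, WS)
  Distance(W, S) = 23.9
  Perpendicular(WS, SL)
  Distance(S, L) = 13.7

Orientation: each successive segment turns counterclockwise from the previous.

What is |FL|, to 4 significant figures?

6.070

The perpendicularity gives WS at right angles to HW, so WS runs at -46.30°; with |WS| = 23.9, S = (1.923, 3.481). WS is perpendicular to SL, so SL runs at 43.70°; with |SL| = 13.7, L = (11.83, 12.95). Then |FL| = |L − F| = 6.070.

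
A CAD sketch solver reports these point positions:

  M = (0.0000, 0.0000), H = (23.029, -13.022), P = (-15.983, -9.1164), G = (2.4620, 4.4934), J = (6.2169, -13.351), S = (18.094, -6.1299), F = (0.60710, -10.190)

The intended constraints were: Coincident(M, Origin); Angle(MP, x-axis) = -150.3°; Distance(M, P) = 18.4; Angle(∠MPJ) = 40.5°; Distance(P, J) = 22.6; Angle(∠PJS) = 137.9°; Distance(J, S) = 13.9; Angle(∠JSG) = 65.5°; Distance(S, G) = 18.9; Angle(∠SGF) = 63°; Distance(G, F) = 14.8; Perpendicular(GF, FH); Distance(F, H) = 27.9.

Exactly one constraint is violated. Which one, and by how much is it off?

Distance(F, H) = 27.9 — off by 5.30.

M = (0.00, 0.00) ✓; MP at -150.3° ✓; |MP| = 18.40 ✓; ∠MPJ = 40.50° ✓; |PJ| = 22.60 ✓; ∠PJS = 137.9° ✓; |JS| = 13.90 ✓; ∠JSG = 65.50° ✓; |SG| = 18.90 ✓; ∠SGF = 63.00° ✓; |GF| = 14.80 ✓; ∠(GF, FH) = 90.00° ✓; |FH| = 22.60 ✗.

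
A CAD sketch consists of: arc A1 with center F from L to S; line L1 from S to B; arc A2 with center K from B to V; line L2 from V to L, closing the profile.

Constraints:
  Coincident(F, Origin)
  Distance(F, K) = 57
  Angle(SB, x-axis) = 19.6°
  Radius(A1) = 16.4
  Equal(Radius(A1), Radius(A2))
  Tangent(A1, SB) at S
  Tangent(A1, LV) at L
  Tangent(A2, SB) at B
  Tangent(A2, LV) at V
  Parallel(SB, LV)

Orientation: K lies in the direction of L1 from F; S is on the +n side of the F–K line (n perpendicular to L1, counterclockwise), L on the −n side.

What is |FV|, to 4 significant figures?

59.31

The slot axis is L1's direction at 19.6°, so u = (cos 19.6°, sin 19.6°) = (0.9421, 0.3355) and n = (−sin 19.6°, cos 19.6°) = (-0.3355, 0.9421). F is at the origin and K lies 57.0 along u from F, so K = 57.0·u = (53.70, 19.12). Tangency of A1 to both parallel lines with radius 16.4 puts S and L at F ± 16.4·n: S = (-5.501, 15.45), L = (5.501, -15.45). Equal radii place B and V the same way about K: B = K + 16.4·n = (48.20, 34.57), V = K − 16.4·n = (59.20, 3.671). Then |FV| = |V − F| = 59.31.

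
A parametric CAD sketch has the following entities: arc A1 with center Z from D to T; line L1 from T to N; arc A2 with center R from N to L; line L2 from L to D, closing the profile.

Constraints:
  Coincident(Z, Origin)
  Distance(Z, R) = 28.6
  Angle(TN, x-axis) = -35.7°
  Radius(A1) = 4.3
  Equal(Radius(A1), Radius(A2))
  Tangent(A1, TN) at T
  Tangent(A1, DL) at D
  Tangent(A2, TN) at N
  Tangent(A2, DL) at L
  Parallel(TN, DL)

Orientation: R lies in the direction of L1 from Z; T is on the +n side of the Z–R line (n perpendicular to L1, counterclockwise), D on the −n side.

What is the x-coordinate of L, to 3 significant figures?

20.7

The slot axis is L1's direction at -35.7°, so u = (cos -35.7°, sin -35.7°) = (0.812, -0.584) and n = (−sin -35.7°, cos -35.7°) = (0.584, 0.812). Z is at the origin and R lies 28.6 along u from Z, so R = 28.6·u = (23.2, -16.7). Tangency of A1 to both parallel lines with radius 4.3 puts T and D at Z ± 4.3·n: T = (2.51, 3.49), D = (-2.51, -3.49). Equal radii place N and L the same way about R: N = R + 4.3·n = (25.7, -13.2), L = R − 4.3·n = (20.7, -20.2). So L.x = 20.7.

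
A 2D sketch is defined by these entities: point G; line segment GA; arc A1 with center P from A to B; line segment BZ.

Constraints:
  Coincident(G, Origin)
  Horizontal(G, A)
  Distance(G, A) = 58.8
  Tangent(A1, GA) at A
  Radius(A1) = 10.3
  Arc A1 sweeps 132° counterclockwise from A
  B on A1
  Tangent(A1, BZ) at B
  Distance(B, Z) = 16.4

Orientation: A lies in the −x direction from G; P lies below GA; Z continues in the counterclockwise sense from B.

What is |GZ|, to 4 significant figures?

62.78

G is at the origin; G and A share the same y with |GA| = 58.8 and A on the −x side, so A = (-58.80, 0.000). Since A1 is tangent to GA there, PA ⟂ GA, so P = A + (0, -10.3) = (-58.80, -10.30). On A1, A sits at bearing 90° from P; a 132° counterclockwise sweep puts B at bearing 222°, so B = P + 10.3·(cos 222°, sin 222°) = (-66.45, -17.19). A1 meets BZ tangentially, so PB is at right angles to BZ, so BZ runs along (−sin 222°, cos 222°); with |BZ| = 16.4, Z = (-55.48, -29.38). Then |GZ| = |Z − G| = 62.78.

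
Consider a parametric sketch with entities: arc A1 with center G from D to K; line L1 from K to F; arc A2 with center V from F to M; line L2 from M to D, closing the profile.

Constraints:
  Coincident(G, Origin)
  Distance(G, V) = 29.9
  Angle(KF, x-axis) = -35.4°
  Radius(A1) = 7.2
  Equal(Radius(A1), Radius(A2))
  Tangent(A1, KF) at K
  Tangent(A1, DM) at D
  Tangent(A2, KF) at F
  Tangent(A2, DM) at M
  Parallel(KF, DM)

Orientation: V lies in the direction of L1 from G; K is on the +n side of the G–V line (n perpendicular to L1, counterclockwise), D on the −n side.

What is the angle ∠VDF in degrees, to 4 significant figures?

12.18°

The slot axis is L1's direction at -35.4°, so u = (cos -35.4°, sin -35.4°) = (0.8151, -0.5793) and n = (−sin -35.4°, cos -35.4°) = (0.5793, 0.8151). G is at the origin and V lies 29.9 along u from G, so V = 29.9·u = (24.37, -17.32). Tangency of A1 to both parallel lines with radius 7.2 puts K and D at G ± 7.2·n: K = (4.171, 5.869), D = (-4.171, -5.869). Equal radii place F and M the same way about V: F = V + 7.2·n = (28.54, -11.45), M = V − 7.2·n = (20.20, -23.19). Then cos ∠VDF = DV·DF / (|DV||DF|), giving 12.18°.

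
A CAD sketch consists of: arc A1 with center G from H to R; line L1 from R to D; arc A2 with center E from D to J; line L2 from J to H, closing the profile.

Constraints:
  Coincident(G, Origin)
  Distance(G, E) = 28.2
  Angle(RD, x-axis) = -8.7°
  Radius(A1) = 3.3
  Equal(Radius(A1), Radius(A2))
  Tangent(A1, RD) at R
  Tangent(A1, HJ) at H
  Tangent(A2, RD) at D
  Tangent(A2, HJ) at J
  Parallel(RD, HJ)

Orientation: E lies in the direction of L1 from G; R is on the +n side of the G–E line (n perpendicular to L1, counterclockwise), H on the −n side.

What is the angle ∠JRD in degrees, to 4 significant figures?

13.17°

The slot axis is L1's direction at -8.7°, so u = (cos -8.7°, sin -8.7°) = (0.9885, -0.1513) and n = (−sin -8.7°, cos -8.7°) = (0.1513, 0.9885). G is at the origin and E lies 28.2 along u from G, so E = 28.2·u = (27.88, -4.266). Tangency of A1 to both parallel lines with radius 3.3 puts R and H at G ± 3.3·n: R = (0.4992, 3.262), H = (-0.4992, -3.262). Equal radii place D and J the same way about E: D = E + 3.3·n = (28.37, -1.004), J = E − 3.3·n = (27.38, -7.528). Then cos ∠JRD = RJ·RD / (|RJ||RD|), giving 13.17°.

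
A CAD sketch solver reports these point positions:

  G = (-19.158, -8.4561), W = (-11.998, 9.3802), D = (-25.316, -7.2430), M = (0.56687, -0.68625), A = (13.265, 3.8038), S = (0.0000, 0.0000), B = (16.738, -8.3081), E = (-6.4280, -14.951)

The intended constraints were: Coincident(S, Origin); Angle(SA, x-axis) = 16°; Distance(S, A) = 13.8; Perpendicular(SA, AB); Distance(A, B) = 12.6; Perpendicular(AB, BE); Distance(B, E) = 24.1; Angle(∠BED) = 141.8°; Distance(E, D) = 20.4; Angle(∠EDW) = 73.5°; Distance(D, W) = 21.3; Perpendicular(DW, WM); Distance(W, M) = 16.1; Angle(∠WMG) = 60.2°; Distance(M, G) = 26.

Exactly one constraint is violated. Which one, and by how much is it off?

Distance(M, G) = 26 — off by 4.80.

S = (0.00, 0.00) ✓; SA at 16.00° ✓; |SA| = 13.80 ✓; ∠(SA, AB) = 90.00° ✓; |AB| = 12.60 ✓; ∠(AB, BE) = 90.00° ✓; |BE| = 24.10 ✓; ∠BED = 141.8° ✓; |ED| = 20.40 ✓; ∠EDW = 73.50° ✓; |DW| = 21.30 ✓; ∠(DW, WM) = 90.00° ✓; |WM| = 16.10 ✓; ∠WMG = 60.20° ✓; |MG| = 21.20 ✗.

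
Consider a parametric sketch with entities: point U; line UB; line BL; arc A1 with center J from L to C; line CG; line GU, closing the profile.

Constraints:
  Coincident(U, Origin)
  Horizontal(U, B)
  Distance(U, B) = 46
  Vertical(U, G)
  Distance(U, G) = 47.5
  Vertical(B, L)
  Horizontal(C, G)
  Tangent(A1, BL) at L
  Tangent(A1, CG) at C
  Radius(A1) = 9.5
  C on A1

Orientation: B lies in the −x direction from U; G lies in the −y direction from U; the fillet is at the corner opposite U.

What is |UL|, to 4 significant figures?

59.67

The virtual corner opposite U is at (-46.00, -47.50). Since A1 is tangent to BL there, JL ⟂ BL and the tangent condition forces JC to be normal to CG, with radius 9.5, so the center J sits 9.5 in from both sides at J = (-36.50, -38.00). That places the tangent points at L = (-46.00, -38.00) on BL and C = (-36.50, -47.50) on CG. Then |UL| = |L − U| = 59.67.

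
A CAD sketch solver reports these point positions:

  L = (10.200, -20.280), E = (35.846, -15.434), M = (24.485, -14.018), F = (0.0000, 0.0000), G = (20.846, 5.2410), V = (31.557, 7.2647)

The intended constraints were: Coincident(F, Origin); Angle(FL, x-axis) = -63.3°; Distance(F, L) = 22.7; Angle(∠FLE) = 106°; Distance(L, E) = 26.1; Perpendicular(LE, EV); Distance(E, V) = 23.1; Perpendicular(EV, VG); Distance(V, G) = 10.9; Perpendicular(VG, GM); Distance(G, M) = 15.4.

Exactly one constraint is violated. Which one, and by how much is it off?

Distance(G, M) = 15.4 — off by 4.20.

F = (0.00, 0.00) ✓; FL at -63.30° ✓; |FL| = 22.70 ✓; ∠FLE = 106.0° ✓; |LE| = 26.10 ✓; ∠(LE, EV) = 90.00° ✓; |EV| = 23.10 ✓; ∠(EV, VG) = 90.00° ✓; |VG| = 10.90 ✓; ∠(VG, GM) = 90.00° ✓; |GM| = 19.60 ✗.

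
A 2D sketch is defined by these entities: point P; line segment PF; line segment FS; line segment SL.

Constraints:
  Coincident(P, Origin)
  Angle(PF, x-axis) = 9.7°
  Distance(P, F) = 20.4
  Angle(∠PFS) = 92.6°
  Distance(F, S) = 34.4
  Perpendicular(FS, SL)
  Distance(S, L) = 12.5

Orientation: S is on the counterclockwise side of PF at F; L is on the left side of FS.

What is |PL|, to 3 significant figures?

36.2

∠PFS = 92.6°, so FS runs at 9.7° + (180° − 92.6°) = 97.1° from the x-axis; with |FS| = 34.4, S = F + 34.4·(cos 97.1°, sin 97.1°) = (15.9, 37.6). FS is perpendicular to SL; with |SL| = 12.5 on the left of FS, L = S + 12.5·(-0.992, -0.124) = (3.45, 36.0). Then |PL| = |L − P| = 36.2.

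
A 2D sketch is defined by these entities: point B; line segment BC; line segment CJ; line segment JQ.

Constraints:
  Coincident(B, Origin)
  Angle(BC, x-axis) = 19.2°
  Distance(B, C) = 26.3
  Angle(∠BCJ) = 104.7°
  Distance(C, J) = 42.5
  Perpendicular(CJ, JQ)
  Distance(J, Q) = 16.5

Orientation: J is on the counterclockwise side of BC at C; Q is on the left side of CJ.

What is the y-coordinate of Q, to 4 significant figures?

49.72

B is at the origin; BC runs at 19.2° with length 26.3, so C = 26.3·(cos 19.2°, sin 19.2°) = (24.84, 8.649). ∠BCJ = 104.7°, so CJ runs at 19.2° + (180° − 104.7°) = 94.50° from the x-axis; with |CJ| = 42.5, J = C + 42.5·(cos 94.50°, sin 94.50°) = (21.50, 51.02). The perpendicularity gives JQ at right angles to CJ; with |JQ| = 16.5 on the left of CJ, Q = J + 16.5·(-0.9969, -0.07846) = (5.053, 49.72). So Q.y = 49.72.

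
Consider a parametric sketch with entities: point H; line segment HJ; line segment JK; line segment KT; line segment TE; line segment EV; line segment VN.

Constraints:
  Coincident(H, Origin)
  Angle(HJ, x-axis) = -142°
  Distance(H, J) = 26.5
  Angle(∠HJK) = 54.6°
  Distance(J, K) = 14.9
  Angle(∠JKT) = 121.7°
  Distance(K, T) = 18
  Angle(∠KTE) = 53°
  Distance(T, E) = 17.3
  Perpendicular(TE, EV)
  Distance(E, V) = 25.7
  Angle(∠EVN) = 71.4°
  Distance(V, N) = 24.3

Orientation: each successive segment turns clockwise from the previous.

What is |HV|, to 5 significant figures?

33.981

H is at the origin; HJ runs at -142.0° with length 26.5, so J = (-20.882, -16.315). ∠HJK = 54.6° gives JK at 92.600° from the x-axis; with |JK| = 14.9, K = (-21.558, -1.4304). ∠JKT = 121.7° gives KT at 34.300° from the x-axis; with |KT| = 18.0, T = (-6.6884, 8.7131). ∠KTE = 53.0° gives TE at -92.700° from the x-axis; with |TE| = 17.3, E = (-7.5034, -8.5677). TE is perpendicular to EV, so EV runs at 177.30°; with |EV| = 25.7, V = (-33.175, -7.3571). Then |HV| = |V − H| = 33.981.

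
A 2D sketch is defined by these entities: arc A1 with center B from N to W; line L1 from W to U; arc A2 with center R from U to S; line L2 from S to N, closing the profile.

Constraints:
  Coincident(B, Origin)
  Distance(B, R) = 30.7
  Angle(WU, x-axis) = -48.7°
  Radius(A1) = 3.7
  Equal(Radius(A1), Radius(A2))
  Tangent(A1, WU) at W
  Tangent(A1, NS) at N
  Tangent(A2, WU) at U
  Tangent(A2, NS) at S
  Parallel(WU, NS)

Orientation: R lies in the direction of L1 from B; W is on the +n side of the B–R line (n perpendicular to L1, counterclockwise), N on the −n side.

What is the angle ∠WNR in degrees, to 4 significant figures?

83.13°

The slot axis is L1's direction at -48.7°, so u = (cos -48.7°, sin -48.7°) = (0.6600, -0.7513) and n = (−sin -48.7°, cos -48.7°) = (0.7513, 0.6600). B is at the origin and R lies 30.7 along u from B, so R = 30.7·u = (20.26, -23.06). Tangency of A1 to both parallel lines with radius 3.7 puts W and N at B ± 3.7·n: W = (2.780, 2.442), N = (-2.780, -2.442). Then cos ∠WNR = NW·NR / (|NW||NR|), giving 83.13°.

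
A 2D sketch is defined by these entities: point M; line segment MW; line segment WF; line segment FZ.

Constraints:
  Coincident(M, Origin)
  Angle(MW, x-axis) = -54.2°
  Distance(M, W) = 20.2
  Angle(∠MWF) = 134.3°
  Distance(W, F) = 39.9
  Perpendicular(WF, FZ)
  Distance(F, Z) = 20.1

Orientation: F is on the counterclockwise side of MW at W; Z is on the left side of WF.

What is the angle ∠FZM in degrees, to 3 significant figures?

84.0°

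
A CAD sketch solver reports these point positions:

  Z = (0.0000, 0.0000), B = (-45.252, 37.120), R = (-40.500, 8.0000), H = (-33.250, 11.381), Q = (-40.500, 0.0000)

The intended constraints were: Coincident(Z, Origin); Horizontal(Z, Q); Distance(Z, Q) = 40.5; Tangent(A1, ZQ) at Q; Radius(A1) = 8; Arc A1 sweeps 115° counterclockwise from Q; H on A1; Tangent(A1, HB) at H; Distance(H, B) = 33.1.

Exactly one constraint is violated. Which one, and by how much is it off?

Distance(H, B) = 33.1 — off by 4.70.

Z = (0.00, 0.00) ✓; Z.y = 0.00, Q.y = 0.00 ✓; |ZQ| = 40.50 ✓; ∠(RQ, QZ) = 90.00° ✓; |RQ| = 8.000 ✓; bearing(R→H) − bearing(R→Q) = 115.0° ✓; |RH| = 8.000 ✓; ∠(RH, HB) = 90.00° ✓; |HB| = 28.40 ✗.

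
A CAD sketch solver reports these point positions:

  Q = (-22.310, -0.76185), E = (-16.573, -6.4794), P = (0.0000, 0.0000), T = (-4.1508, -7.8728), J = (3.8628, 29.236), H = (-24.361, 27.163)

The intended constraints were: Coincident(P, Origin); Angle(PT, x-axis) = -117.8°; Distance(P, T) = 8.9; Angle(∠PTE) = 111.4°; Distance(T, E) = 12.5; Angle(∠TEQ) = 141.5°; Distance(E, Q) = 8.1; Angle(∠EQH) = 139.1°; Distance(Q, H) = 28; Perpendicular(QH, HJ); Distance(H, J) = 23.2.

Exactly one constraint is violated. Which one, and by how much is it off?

Distance(H, J) = 23.2 — off by 5.10.

P = (0.00, 0.00) ✓; PT at -117.8° ✓; |PT| = 8.900 ✓; ∠PTE = 111.4° ✓; |TE| = 12.50 ✓; ∠TEQ = 141.5° ✓; |EQ| = 8.100 ✓; ∠EQH = 139.1° ✓; |QH| = 28.00 ✓; ∠(QH, HJ) = 90.00° ✓; |HJ| = 28.30 ✗.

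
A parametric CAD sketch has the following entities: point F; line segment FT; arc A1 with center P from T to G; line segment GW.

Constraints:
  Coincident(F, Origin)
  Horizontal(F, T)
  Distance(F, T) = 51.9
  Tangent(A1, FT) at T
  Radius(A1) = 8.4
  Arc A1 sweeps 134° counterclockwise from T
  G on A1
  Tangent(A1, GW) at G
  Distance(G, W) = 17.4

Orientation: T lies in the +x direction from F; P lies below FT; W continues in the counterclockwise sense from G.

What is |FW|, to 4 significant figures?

63.82

F is at the origin; F and T share the same y with |FT| = 51.9 and T on the +x side, so T = (51.90, 0.000). The tangent condition forces PT to be normal to FT, so P = T + (0, -8.4) = (51.90, -8.400). On A1, T sits at bearing 90° from P; a 134° counterclockwise sweep puts G at bearing 224°, so G = P + 8.4·(cos 224°, sin 224°) = (45.86, -14.24). The tangent condition forces PG to be normal to GW, so GW runs along (−sin 224°, cos 224°); with |GW| = 17.4, W = (57.94, -26.75). Then |FW| = |W − F| = 63.82.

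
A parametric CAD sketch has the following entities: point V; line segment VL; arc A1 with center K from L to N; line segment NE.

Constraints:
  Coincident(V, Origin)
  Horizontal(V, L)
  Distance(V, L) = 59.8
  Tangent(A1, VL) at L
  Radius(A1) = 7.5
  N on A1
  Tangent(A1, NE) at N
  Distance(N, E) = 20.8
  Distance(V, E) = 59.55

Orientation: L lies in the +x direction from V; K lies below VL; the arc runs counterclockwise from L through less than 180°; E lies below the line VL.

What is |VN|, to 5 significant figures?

52.839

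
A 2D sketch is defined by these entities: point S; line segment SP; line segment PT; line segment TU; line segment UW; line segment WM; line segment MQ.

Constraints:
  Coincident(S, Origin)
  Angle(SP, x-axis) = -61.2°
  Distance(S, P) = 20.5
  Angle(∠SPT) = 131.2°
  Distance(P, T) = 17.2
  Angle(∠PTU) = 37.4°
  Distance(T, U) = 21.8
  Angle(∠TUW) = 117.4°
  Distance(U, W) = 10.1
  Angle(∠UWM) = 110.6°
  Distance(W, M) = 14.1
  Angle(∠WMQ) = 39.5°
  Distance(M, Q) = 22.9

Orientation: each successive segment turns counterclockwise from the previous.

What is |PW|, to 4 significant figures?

12.87

∠PTU = 37.4° gives TU at 130.2° from the x-axis; with |TU| = 21.8, U = (12.60, -5.007). ∠TUW = 117.4° gives UW at -167.2° from the x-axis; with |UW| = 10.1, W = (2.755, -7.245). Then |PW| = |W − P| = 12.87.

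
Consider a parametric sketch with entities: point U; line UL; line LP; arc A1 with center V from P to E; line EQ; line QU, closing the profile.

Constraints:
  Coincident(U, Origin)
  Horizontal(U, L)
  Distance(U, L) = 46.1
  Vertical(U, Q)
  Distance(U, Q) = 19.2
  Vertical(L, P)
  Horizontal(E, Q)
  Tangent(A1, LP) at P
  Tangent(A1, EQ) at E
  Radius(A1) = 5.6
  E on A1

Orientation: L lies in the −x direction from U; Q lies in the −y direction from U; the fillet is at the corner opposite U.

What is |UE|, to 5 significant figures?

44.821

U is at the origin; U and L share the same y with |UL| = 46.1 and L on the −x side, so L = (-46.100, 0.0000). U and Q share the same x with |UQ| = 19.2 and Q on the −y side, so Q = (0.0000, -19.200). The virtual corner opposite U is at (-46.100, -19.200). Since A1 is tangent to LP there, VP ⟂ LP and since A1 is tangent to EQ there, VE ⟂ EQ, with radius 5.6, so the center V sits 5.6 in from both sides at V = (-40.500, -13.600). That places the tangent points at P = (-46.100, -13.600) on LP and E = (-40.500, -19.200) on EQ. Then |UE| = |E − U| = 44.821.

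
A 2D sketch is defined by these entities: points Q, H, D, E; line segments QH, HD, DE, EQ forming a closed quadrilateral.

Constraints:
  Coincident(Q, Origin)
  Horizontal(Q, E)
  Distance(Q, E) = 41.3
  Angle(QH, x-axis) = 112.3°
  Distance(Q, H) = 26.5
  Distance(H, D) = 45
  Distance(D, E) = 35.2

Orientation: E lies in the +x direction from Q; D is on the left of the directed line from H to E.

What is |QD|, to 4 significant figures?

48.26

Checks: |QE| = 41.30 ✓; |QH| = 26.50 ✓; |HD| = 45.00 ✓; |DE| = 35.20 ✓.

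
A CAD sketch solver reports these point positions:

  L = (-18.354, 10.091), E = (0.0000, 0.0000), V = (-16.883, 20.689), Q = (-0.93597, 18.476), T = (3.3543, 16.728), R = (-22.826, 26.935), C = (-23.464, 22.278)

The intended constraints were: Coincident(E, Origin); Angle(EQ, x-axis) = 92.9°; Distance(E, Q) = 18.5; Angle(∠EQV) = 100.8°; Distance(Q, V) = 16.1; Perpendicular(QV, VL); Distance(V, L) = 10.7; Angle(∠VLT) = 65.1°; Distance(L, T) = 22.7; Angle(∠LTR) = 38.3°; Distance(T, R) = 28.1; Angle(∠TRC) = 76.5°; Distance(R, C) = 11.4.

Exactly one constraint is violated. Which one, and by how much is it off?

Distance(R, C) = 11.4 — off by 6.70.

E = (0.00, 0.00) ✓; EQ at 92.90° ✓; |EQ| = 18.50 ✓; ∠EQV = 100.8° ✓; |QV| = 16.10 ✓; ∠(QV, VL) = 90.00° ✓; |VL| = 10.70 ✓; ∠VLT = 65.10° ✓; |LT| = 22.70 ✓; ∠LTR = 38.30° ✓; |TR| = 28.10 ✓; ∠TRC = 76.50° ✓; |RC| = 4.700 ✗.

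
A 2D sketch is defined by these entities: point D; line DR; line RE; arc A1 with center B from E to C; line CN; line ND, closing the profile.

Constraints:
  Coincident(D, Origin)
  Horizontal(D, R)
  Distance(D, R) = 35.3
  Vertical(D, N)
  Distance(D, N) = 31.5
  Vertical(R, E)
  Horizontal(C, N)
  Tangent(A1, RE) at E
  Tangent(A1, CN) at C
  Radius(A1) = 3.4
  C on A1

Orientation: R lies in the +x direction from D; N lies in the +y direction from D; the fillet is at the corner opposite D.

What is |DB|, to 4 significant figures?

42.51

D is at the origin; DR is horizontal with |DR| = 35.3 and R on the +x side, so R = (35.30, 0.000). DN is vertical with |DN| = 31.5 and N on the +y side, so N = (0.000, 31.50). The virtual corner opposite D is at (35.30, 31.50). A1 meets RE tangentially, so BE is at right angles to RE and the tangent condition forces BC to be normal to CN, with radius 3.4, so the center B sits 3.4 in from both sides at B = (31.90, 28.10). Then |DB| = |B − D| = 42.51.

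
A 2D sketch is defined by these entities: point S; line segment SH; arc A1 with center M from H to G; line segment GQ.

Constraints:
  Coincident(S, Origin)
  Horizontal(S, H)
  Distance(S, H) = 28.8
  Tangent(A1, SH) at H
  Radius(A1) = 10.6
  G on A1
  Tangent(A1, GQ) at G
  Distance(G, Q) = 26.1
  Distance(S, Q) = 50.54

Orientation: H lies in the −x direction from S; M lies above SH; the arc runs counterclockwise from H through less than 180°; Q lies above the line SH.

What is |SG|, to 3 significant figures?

25.3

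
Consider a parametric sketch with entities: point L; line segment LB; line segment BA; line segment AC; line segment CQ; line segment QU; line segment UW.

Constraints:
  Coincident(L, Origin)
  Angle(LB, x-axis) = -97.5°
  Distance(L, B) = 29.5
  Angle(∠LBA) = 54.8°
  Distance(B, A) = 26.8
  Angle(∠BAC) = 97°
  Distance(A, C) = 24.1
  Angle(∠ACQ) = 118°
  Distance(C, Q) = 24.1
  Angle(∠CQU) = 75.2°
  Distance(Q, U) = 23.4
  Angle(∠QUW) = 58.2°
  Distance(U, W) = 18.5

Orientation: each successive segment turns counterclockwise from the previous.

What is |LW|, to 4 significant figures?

5.512

∠CQU = 75.2° gives QU at -82.50° from the x-axis; with |QU| = 23.4, U = (-9.491, -14.38). ∠QUW = 58.2° gives UW at 39.30° from the x-axis; with |UW| = 18.5, W = (4.825, -2.666). Then |LW| = |W − L| = 5.512.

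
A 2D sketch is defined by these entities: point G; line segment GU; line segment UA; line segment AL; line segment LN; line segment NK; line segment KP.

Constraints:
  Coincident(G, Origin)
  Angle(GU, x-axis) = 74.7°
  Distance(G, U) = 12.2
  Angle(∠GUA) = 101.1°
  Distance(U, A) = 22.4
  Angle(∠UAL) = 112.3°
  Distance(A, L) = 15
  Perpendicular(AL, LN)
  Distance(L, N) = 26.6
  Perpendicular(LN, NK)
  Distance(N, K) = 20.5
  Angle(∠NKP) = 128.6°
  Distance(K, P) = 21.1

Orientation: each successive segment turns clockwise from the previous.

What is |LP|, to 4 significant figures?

35.15

G is at the origin; GU runs at 74.7° with length 12.2, so U = (3.219, 11.77). ∠GUA = 101.1° gives UA at -4.200° from the x-axis; with |UA| = 22.4, A = (25.56, 10.13). ∠UAL = 112.3° gives AL at -71.90° from the x-axis; with |AL| = 15.0, L = (30.22, -4.131). AL ⟂ LN, so LN runs at -161.9°; with |LN| = 26.6, N = (4.936, -12.39). The perpendicularity gives NK at right angles to LN, so NK runs at 108.1°; with |NK| = 20.5, K = (-1.433, 7.091). ∠NKP = 128.6° gives KP at 56.70° from the x-axis; with |KP| = 21.1, P = (10.15, 24.73). Then |LP| = |P − L| = 35.15.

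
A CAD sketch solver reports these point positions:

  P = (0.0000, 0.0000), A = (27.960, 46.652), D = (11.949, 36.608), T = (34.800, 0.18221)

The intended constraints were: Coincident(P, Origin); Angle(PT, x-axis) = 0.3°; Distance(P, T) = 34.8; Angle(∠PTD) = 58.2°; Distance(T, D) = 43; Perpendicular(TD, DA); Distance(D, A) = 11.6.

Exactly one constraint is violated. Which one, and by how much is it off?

Distance(D, A) = 11.6 — off by 7.30.

P = (0.00, 0.00) ✓; PT at 0.3000° ✓; |PT| = 34.80 ✓; ∠PTD = 58.20° ✓; |TD| = 43.00 ✓; ∠(TD, DA) = 90.00° ✓; |DA| = 18.90 ✗.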